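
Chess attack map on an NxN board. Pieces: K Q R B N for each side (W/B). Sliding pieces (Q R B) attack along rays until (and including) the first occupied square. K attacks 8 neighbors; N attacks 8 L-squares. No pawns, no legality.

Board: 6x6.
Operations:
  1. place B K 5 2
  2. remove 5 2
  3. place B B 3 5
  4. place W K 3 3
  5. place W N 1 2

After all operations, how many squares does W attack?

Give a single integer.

Answer: 13

Derivation:
Op 1: place BK@(5,2)
Op 2: remove (5,2)
Op 3: place BB@(3,5)
Op 4: place WK@(3,3)
Op 5: place WN@(1,2)
Per-piece attacks for W:
  WN@(1,2): attacks (2,4) (3,3) (0,4) (2,0) (3,1) (0,0)
  WK@(3,3): attacks (3,4) (3,2) (4,3) (2,3) (4,4) (4,2) (2,4) (2,2)
Union (13 distinct): (0,0) (0,4) (2,0) (2,2) (2,3) (2,4) (3,1) (3,2) (3,3) (3,4) (4,2) (4,3) (4,4)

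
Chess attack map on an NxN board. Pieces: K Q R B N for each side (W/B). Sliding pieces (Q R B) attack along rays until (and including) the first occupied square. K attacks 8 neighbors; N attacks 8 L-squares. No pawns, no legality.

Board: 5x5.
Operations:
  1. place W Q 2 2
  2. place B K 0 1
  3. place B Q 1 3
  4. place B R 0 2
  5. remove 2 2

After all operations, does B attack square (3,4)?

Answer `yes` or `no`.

Answer: no

Derivation:
Op 1: place WQ@(2,2)
Op 2: place BK@(0,1)
Op 3: place BQ@(1,3)
Op 4: place BR@(0,2)
Op 5: remove (2,2)
Per-piece attacks for B:
  BK@(0,1): attacks (0,2) (0,0) (1,1) (1,2) (1,0)
  BR@(0,2): attacks (0,3) (0,4) (0,1) (1,2) (2,2) (3,2) (4,2) [ray(0,-1) blocked at (0,1)]
  BQ@(1,3): attacks (1,4) (1,2) (1,1) (1,0) (2,3) (3,3) (4,3) (0,3) (2,4) (2,2) (3,1) (4,0) (0,4) (0,2) [ray(-1,-1) blocked at (0,2)]
B attacks (3,4): no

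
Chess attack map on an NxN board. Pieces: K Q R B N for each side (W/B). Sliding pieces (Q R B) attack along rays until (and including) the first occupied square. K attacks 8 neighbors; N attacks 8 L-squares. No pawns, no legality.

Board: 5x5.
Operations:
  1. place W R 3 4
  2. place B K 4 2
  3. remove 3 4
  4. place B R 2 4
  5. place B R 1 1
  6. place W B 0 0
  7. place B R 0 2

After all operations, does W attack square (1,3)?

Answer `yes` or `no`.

Answer: no

Derivation:
Op 1: place WR@(3,4)
Op 2: place BK@(4,2)
Op 3: remove (3,4)
Op 4: place BR@(2,4)
Op 5: place BR@(1,1)
Op 6: place WB@(0,0)
Op 7: place BR@(0,2)
Per-piece attacks for W:
  WB@(0,0): attacks (1,1) [ray(1,1) blocked at (1,1)]
W attacks (1,3): no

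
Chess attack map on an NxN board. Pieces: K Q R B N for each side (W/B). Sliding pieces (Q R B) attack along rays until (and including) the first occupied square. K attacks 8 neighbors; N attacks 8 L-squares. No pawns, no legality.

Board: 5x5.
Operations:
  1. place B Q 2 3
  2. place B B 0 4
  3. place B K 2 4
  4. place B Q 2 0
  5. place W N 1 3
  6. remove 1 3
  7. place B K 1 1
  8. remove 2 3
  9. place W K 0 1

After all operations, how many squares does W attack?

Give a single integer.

Op 1: place BQ@(2,3)
Op 2: place BB@(0,4)
Op 3: place BK@(2,4)
Op 4: place BQ@(2,0)
Op 5: place WN@(1,3)
Op 6: remove (1,3)
Op 7: place BK@(1,1)
Op 8: remove (2,3)
Op 9: place WK@(0,1)
Per-piece attacks for W:
  WK@(0,1): attacks (0,2) (0,0) (1,1) (1,2) (1,0)
Union (5 distinct): (0,0) (0,2) (1,0) (1,1) (1,2)

Answer: 5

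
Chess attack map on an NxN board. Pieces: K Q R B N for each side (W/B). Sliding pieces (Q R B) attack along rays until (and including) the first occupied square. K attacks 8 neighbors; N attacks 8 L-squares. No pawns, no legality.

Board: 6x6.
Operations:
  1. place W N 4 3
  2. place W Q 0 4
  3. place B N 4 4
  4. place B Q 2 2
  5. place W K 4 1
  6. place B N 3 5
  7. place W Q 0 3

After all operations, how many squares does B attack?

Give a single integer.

Answer: 21

Derivation:
Op 1: place WN@(4,3)
Op 2: place WQ@(0,4)
Op 3: place BN@(4,4)
Op 4: place BQ@(2,2)
Op 5: place WK@(4,1)
Op 6: place BN@(3,5)
Op 7: place WQ@(0,3)
Per-piece attacks for B:
  BQ@(2,2): attacks (2,3) (2,4) (2,5) (2,1) (2,0) (3,2) (4,2) (5,2) (1,2) (0,2) (3,3) (4,4) (3,1) (4,0) (1,3) (0,4) (1,1) (0,0) [ray(1,1) blocked at (4,4); ray(-1,1) blocked at (0,4)]
  BN@(3,5): attacks (4,3) (5,4) (2,3) (1,4)
  BN@(4,4): attacks (2,5) (5,2) (3,2) (2,3)
Union (21 distinct): (0,0) (0,2) (0,4) (1,1) (1,2) (1,3) (1,4) (2,0) (2,1) (2,3) (2,4) (2,5) (3,1) (3,2) (3,3) (4,0) (4,2) (4,3) (4,4) (5,2) (5,4)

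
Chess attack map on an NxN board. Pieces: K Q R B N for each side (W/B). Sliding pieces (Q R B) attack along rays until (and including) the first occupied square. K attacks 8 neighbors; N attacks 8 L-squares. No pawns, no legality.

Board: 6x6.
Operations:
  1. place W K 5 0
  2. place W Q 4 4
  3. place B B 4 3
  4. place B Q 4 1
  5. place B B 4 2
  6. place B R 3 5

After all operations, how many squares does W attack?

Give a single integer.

Op 1: place WK@(5,0)
Op 2: place WQ@(4,4)
Op 3: place BB@(4,3)
Op 4: place BQ@(4,1)
Op 5: place BB@(4,2)
Op 6: place BR@(3,5)
Per-piece attacks for W:
  WQ@(4,4): attacks (4,5) (4,3) (5,4) (3,4) (2,4) (1,4) (0,4) (5,5) (5,3) (3,5) (3,3) (2,2) (1,1) (0,0) [ray(0,-1) blocked at (4,3); ray(-1,1) blocked at (3,5)]
  WK@(5,0): attacks (5,1) (4,0) (4,1)
Union (17 distinct): (0,0) (0,4) (1,1) (1,4) (2,2) (2,4) (3,3) (3,4) (3,5) (4,0) (4,1) (4,3) (4,5) (5,1) (5,3) (5,4) (5,5)

Answer: 17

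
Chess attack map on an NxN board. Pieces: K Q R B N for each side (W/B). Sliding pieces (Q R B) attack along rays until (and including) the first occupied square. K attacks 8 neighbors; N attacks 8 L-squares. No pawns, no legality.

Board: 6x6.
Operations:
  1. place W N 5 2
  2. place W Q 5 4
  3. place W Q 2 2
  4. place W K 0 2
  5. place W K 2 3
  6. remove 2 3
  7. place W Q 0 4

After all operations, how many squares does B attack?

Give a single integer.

Answer: 0

Derivation:
Op 1: place WN@(5,2)
Op 2: place WQ@(5,4)
Op 3: place WQ@(2,2)
Op 4: place WK@(0,2)
Op 5: place WK@(2,3)
Op 6: remove (2,3)
Op 7: place WQ@(0,4)
Per-piece attacks for B:
Union (0 distinct): (none)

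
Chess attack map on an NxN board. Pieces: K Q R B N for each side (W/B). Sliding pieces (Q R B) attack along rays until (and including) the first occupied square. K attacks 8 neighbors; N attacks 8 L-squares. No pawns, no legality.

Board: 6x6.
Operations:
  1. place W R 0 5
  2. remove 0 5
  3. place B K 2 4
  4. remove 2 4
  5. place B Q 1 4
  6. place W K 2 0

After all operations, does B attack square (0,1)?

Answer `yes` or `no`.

Answer: no

Derivation:
Op 1: place WR@(0,5)
Op 2: remove (0,5)
Op 3: place BK@(2,4)
Op 4: remove (2,4)
Op 5: place BQ@(1,4)
Op 6: place WK@(2,0)
Per-piece attacks for B:
  BQ@(1,4): attacks (1,5) (1,3) (1,2) (1,1) (1,0) (2,4) (3,4) (4,4) (5,4) (0,4) (2,5) (2,3) (3,2) (4,1) (5,0) (0,5) (0,3)
B attacks (0,1): no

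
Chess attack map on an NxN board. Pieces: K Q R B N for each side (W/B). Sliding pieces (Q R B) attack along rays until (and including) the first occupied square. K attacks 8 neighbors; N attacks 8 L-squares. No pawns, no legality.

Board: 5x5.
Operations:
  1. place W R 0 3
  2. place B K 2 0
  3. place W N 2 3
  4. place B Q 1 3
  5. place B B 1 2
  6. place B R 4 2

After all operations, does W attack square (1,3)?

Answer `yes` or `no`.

Answer: yes

Derivation:
Op 1: place WR@(0,3)
Op 2: place BK@(2,0)
Op 3: place WN@(2,3)
Op 4: place BQ@(1,3)
Op 5: place BB@(1,2)
Op 6: place BR@(4,2)
Per-piece attacks for W:
  WR@(0,3): attacks (0,4) (0,2) (0,1) (0,0) (1,3) [ray(1,0) blocked at (1,3)]
  WN@(2,3): attacks (4,4) (0,4) (3,1) (4,2) (1,1) (0,2)
W attacks (1,3): yes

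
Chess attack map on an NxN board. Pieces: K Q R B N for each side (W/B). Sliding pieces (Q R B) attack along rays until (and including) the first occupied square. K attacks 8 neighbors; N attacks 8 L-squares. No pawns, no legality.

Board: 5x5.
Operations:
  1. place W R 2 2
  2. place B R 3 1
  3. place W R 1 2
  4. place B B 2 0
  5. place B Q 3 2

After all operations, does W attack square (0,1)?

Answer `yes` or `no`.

Op 1: place WR@(2,2)
Op 2: place BR@(3,1)
Op 3: place WR@(1,2)
Op 4: place BB@(2,0)
Op 5: place BQ@(3,2)
Per-piece attacks for W:
  WR@(1,2): attacks (1,3) (1,4) (1,1) (1,0) (2,2) (0,2) [ray(1,0) blocked at (2,2)]
  WR@(2,2): attacks (2,3) (2,4) (2,1) (2,0) (3,2) (1,2) [ray(0,-1) blocked at (2,0); ray(1,0) blocked at (3,2); ray(-1,0) blocked at (1,2)]
W attacks (0,1): no

Answer: no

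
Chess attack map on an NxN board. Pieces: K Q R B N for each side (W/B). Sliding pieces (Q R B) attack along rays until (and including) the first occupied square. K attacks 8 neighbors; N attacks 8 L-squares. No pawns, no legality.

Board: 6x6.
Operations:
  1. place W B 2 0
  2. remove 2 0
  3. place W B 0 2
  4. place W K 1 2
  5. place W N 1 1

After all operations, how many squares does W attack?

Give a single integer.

Op 1: place WB@(2,0)
Op 2: remove (2,0)
Op 3: place WB@(0,2)
Op 4: place WK@(1,2)
Op 5: place WN@(1,1)
Per-piece attacks for W:
  WB@(0,2): attacks (1,3) (2,4) (3,5) (1,1) [ray(1,-1) blocked at (1,1)]
  WN@(1,1): attacks (2,3) (3,2) (0,3) (3,0)
  WK@(1,2): attacks (1,3) (1,1) (2,2) (0,2) (2,3) (2,1) (0,3) (0,1)
Union (12 distinct): (0,1) (0,2) (0,3) (1,1) (1,3) (2,1) (2,2) (2,3) (2,4) (3,0) (3,2) (3,5)

Answer: 12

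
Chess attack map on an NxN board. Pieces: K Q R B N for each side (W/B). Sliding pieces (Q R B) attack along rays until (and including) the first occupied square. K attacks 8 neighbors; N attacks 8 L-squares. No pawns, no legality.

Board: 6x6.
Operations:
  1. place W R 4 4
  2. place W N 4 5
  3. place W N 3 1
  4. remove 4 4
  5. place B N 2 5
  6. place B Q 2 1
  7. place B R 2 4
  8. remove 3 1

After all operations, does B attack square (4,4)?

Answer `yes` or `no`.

Answer: yes

Derivation:
Op 1: place WR@(4,4)
Op 2: place WN@(4,5)
Op 3: place WN@(3,1)
Op 4: remove (4,4)
Op 5: place BN@(2,5)
Op 6: place BQ@(2,1)
Op 7: place BR@(2,4)
Op 8: remove (3,1)
Per-piece attacks for B:
  BQ@(2,1): attacks (2,2) (2,3) (2,4) (2,0) (3,1) (4,1) (5,1) (1,1) (0,1) (3,2) (4,3) (5,4) (3,0) (1,2) (0,3) (1,0) [ray(0,1) blocked at (2,4)]
  BR@(2,4): attacks (2,5) (2,3) (2,2) (2,1) (3,4) (4,4) (5,4) (1,4) (0,4) [ray(0,1) blocked at (2,5); ray(0,-1) blocked at (2,1)]
  BN@(2,5): attacks (3,3) (4,4) (1,3) (0,4)
B attacks (4,4): yes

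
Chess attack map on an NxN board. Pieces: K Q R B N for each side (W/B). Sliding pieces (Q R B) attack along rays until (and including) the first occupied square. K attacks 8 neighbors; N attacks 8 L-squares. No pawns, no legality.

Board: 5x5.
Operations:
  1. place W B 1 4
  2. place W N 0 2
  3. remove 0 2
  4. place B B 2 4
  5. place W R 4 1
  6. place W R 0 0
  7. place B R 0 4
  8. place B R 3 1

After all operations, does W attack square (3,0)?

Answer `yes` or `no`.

Answer: yes

Derivation:
Op 1: place WB@(1,4)
Op 2: place WN@(0,2)
Op 3: remove (0,2)
Op 4: place BB@(2,4)
Op 5: place WR@(4,1)
Op 6: place WR@(0,0)
Op 7: place BR@(0,4)
Op 8: place BR@(3,1)
Per-piece attacks for W:
  WR@(0,0): attacks (0,1) (0,2) (0,3) (0,4) (1,0) (2,0) (3,0) (4,0) [ray(0,1) blocked at (0,4)]
  WB@(1,4): attacks (2,3) (3,2) (4,1) (0,3) [ray(1,-1) blocked at (4,1)]
  WR@(4,1): attacks (4,2) (4,3) (4,4) (4,0) (3,1) [ray(-1,0) blocked at (3,1)]
W attacks (3,0): yes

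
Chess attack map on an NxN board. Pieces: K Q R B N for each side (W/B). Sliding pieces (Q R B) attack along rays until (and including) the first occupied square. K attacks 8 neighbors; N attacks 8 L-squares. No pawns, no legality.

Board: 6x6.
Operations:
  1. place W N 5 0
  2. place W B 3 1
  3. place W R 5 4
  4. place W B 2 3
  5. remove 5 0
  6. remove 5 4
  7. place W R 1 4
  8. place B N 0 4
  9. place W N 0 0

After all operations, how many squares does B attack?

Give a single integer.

Answer: 3

Derivation:
Op 1: place WN@(5,0)
Op 2: place WB@(3,1)
Op 3: place WR@(5,4)
Op 4: place WB@(2,3)
Op 5: remove (5,0)
Op 6: remove (5,4)
Op 7: place WR@(1,4)
Op 8: place BN@(0,4)
Op 9: place WN@(0,0)
Per-piece attacks for B:
  BN@(0,4): attacks (2,5) (1,2) (2,3)
Union (3 distinct): (1,2) (2,3) (2,5)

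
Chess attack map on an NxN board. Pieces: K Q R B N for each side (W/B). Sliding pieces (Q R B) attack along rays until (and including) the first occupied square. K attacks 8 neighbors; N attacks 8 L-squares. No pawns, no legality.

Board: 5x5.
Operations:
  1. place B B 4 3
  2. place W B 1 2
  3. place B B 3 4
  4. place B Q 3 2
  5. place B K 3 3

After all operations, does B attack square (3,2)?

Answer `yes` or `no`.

Answer: yes

Derivation:
Op 1: place BB@(4,3)
Op 2: place WB@(1,2)
Op 3: place BB@(3,4)
Op 4: place BQ@(3,2)
Op 5: place BK@(3,3)
Per-piece attacks for B:
  BQ@(3,2): attacks (3,3) (3,1) (3,0) (4,2) (2,2) (1,2) (4,3) (4,1) (2,3) (1,4) (2,1) (1,0) [ray(0,1) blocked at (3,3); ray(-1,0) blocked at (1,2); ray(1,1) blocked at (4,3)]
  BK@(3,3): attacks (3,4) (3,2) (4,3) (2,3) (4,4) (4,2) (2,4) (2,2)
  BB@(3,4): attacks (4,3) (2,3) (1,2) [ray(1,-1) blocked at (4,3); ray(-1,-1) blocked at (1,2)]
  BB@(4,3): attacks (3,4) (3,2) [ray(-1,1) blocked at (3,4); ray(-1,-1) blocked at (3,2)]
B attacks (3,2): yes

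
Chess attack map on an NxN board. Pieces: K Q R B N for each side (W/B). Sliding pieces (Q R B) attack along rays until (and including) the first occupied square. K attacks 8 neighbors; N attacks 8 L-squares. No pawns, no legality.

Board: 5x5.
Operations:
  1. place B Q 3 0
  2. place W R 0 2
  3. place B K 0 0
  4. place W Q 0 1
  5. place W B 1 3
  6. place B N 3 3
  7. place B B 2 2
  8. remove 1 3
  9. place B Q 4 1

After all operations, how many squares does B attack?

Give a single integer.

Answer: 21

Derivation:
Op 1: place BQ@(3,0)
Op 2: place WR@(0,2)
Op 3: place BK@(0,0)
Op 4: place WQ@(0,1)
Op 5: place WB@(1,3)
Op 6: place BN@(3,3)
Op 7: place BB@(2,2)
Op 8: remove (1,3)
Op 9: place BQ@(4,1)
Per-piece attacks for B:
  BK@(0,0): attacks (0,1) (1,0) (1,1)
  BB@(2,2): attacks (3,3) (3,1) (4,0) (1,3) (0,4) (1,1) (0,0) [ray(1,1) blocked at (3,3); ray(-1,-1) blocked at (0,0)]
  BQ@(3,0): attacks (3,1) (3,2) (3,3) (4,0) (2,0) (1,0) (0,0) (4,1) (2,1) (1,2) (0,3) [ray(0,1) blocked at (3,3); ray(-1,0) blocked at (0,0); ray(1,1) blocked at (4,1)]
  BN@(3,3): attacks (1,4) (4,1) (2,1) (1,2)
  BQ@(4,1): attacks (4,2) (4,3) (4,4) (4,0) (3,1) (2,1) (1,1) (0,1) (3,2) (2,3) (1,4) (3,0) [ray(-1,0) blocked at (0,1); ray(-1,-1) blocked at (3,0)]
Union (21 distinct): (0,0) (0,1) (0,3) (0,4) (1,0) (1,1) (1,2) (1,3) (1,4) (2,0) (2,1) (2,3) (3,0) (3,1) (3,2) (3,3) (4,0) (4,1) (4,2) (4,3) (4,4)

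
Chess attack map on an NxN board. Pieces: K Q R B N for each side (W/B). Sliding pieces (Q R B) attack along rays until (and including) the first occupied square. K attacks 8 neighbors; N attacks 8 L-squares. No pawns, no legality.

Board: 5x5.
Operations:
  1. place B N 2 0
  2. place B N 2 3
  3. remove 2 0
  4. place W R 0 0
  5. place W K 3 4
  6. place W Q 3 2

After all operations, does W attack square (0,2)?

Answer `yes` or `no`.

Answer: yes

Derivation:
Op 1: place BN@(2,0)
Op 2: place BN@(2,3)
Op 3: remove (2,0)
Op 4: place WR@(0,0)
Op 5: place WK@(3,4)
Op 6: place WQ@(3,2)
Per-piece attacks for W:
  WR@(0,0): attacks (0,1) (0,2) (0,3) (0,4) (1,0) (2,0) (3,0) (4,0)
  WQ@(3,2): attacks (3,3) (3,4) (3,1) (3,0) (4,2) (2,2) (1,2) (0,2) (4,3) (4,1) (2,3) (2,1) (1,0) [ray(0,1) blocked at (3,4); ray(-1,1) blocked at (2,3)]
  WK@(3,4): attacks (3,3) (4,4) (2,4) (4,3) (2,3)
W attacks (0,2): yes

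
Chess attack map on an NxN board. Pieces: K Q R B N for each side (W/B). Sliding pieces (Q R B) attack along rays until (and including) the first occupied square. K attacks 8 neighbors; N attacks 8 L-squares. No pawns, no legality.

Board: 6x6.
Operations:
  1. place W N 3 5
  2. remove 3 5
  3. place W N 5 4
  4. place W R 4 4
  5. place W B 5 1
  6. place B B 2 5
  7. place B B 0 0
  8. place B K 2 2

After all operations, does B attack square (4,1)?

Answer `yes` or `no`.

Answer: no

Derivation:
Op 1: place WN@(3,5)
Op 2: remove (3,5)
Op 3: place WN@(5,4)
Op 4: place WR@(4,4)
Op 5: place WB@(5,1)
Op 6: place BB@(2,5)
Op 7: place BB@(0,0)
Op 8: place BK@(2,2)
Per-piece attacks for B:
  BB@(0,0): attacks (1,1) (2,2) [ray(1,1) blocked at (2,2)]
  BK@(2,2): attacks (2,3) (2,1) (3,2) (1,2) (3,3) (3,1) (1,3) (1,1)
  BB@(2,5): attacks (3,4) (4,3) (5,2) (1,4) (0,3)
B attacks (4,1): no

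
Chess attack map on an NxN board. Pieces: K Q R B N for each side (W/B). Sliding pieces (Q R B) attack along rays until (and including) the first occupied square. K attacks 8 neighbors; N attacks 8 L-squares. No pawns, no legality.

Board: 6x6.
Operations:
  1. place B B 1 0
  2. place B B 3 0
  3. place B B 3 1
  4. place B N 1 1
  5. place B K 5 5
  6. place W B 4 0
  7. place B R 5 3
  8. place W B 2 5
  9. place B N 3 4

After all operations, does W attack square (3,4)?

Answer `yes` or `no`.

Op 1: place BB@(1,0)
Op 2: place BB@(3,0)
Op 3: place BB@(3,1)
Op 4: place BN@(1,1)
Op 5: place BK@(5,5)
Op 6: place WB@(4,0)
Op 7: place BR@(5,3)
Op 8: place WB@(2,5)
Op 9: place BN@(3,4)
Per-piece attacks for W:
  WB@(2,5): attacks (3,4) (1,4) (0,3) [ray(1,-1) blocked at (3,4)]
  WB@(4,0): attacks (5,1) (3,1) [ray(-1,1) blocked at (3,1)]
W attacks (3,4): yes

Answer: yes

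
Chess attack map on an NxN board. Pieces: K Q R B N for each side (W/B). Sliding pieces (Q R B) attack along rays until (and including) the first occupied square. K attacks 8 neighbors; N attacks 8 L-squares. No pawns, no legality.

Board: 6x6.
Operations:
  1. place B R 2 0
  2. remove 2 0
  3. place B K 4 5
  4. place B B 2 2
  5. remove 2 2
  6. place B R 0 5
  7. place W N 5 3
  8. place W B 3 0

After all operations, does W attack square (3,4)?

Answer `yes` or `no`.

Answer: yes

Derivation:
Op 1: place BR@(2,0)
Op 2: remove (2,0)
Op 3: place BK@(4,5)
Op 4: place BB@(2,2)
Op 5: remove (2,2)
Op 6: place BR@(0,5)
Op 7: place WN@(5,3)
Op 8: place WB@(3,0)
Per-piece attacks for W:
  WB@(3,0): attacks (4,1) (5,2) (2,1) (1,2) (0,3)
  WN@(5,3): attacks (4,5) (3,4) (4,1) (3,2)
W attacks (3,4): yes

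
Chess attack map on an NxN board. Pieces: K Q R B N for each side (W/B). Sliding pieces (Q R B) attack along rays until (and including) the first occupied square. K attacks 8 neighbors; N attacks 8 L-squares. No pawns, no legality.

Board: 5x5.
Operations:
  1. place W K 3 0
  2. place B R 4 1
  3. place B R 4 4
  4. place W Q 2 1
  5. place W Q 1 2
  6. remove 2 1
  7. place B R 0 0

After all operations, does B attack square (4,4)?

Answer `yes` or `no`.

Op 1: place WK@(3,0)
Op 2: place BR@(4,1)
Op 3: place BR@(4,4)
Op 4: place WQ@(2,1)
Op 5: place WQ@(1,2)
Op 6: remove (2,1)
Op 7: place BR@(0,0)
Per-piece attacks for B:
  BR@(0,0): attacks (0,1) (0,2) (0,3) (0,4) (1,0) (2,0) (3,0) [ray(1,0) blocked at (3,0)]
  BR@(4,1): attacks (4,2) (4,3) (4,4) (4,0) (3,1) (2,1) (1,1) (0,1) [ray(0,1) blocked at (4,4)]
  BR@(4,4): attacks (4,3) (4,2) (4,1) (3,4) (2,4) (1,4) (0,4) [ray(0,-1) blocked at (4,1)]
B attacks (4,4): yes

Answer: yes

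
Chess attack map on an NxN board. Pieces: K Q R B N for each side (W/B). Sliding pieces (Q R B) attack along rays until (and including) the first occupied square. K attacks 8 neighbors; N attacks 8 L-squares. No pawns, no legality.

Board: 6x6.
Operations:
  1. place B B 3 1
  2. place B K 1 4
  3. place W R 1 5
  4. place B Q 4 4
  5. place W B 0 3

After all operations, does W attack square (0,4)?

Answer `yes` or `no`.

Op 1: place BB@(3,1)
Op 2: place BK@(1,4)
Op 3: place WR@(1,5)
Op 4: place BQ@(4,4)
Op 5: place WB@(0,3)
Per-piece attacks for W:
  WB@(0,3): attacks (1,4) (1,2) (2,1) (3,0) [ray(1,1) blocked at (1,4)]
  WR@(1,5): attacks (1,4) (2,5) (3,5) (4,5) (5,5) (0,5) [ray(0,-1) blocked at (1,4)]
W attacks (0,4): no

Answer: no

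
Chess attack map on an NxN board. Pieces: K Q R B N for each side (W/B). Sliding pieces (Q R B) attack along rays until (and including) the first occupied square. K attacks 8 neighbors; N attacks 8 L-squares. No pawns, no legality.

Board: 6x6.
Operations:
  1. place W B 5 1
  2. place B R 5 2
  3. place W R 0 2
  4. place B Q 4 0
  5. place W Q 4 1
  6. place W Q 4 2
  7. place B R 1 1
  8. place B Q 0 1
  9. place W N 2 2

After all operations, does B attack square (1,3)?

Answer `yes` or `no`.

Answer: yes

Derivation:
Op 1: place WB@(5,1)
Op 2: place BR@(5,2)
Op 3: place WR@(0,2)
Op 4: place BQ@(4,0)
Op 5: place WQ@(4,1)
Op 6: place WQ@(4,2)
Op 7: place BR@(1,1)
Op 8: place BQ@(0,1)
Op 9: place WN@(2,2)
Per-piece attacks for B:
  BQ@(0,1): attacks (0,2) (0,0) (1,1) (1,2) (2,3) (3,4) (4,5) (1,0) [ray(0,1) blocked at (0,2); ray(1,0) blocked at (1,1)]
  BR@(1,1): attacks (1,2) (1,3) (1,4) (1,5) (1,0) (2,1) (3,1) (4,1) (0,1) [ray(1,0) blocked at (4,1); ray(-1,0) blocked at (0,1)]
  BQ@(4,0): attacks (4,1) (5,0) (3,0) (2,0) (1,0) (0,0) (5,1) (3,1) (2,2) [ray(0,1) blocked at (4,1); ray(1,1) blocked at (5,1); ray(-1,1) blocked at (2,2)]
  BR@(5,2): attacks (5,3) (5,4) (5,5) (5,1) (4,2) [ray(0,-1) blocked at (5,1); ray(-1,0) blocked at (4,2)]
B attacks (1,3): yes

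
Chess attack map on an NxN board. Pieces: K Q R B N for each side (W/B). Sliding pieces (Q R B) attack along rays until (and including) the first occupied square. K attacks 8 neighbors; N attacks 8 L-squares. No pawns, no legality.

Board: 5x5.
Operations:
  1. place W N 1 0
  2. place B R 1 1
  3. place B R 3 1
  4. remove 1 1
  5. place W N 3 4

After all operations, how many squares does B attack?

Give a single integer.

Answer: 8

Derivation:
Op 1: place WN@(1,0)
Op 2: place BR@(1,1)
Op 3: place BR@(3,1)
Op 4: remove (1,1)
Op 5: place WN@(3,4)
Per-piece attacks for B:
  BR@(3,1): attacks (3,2) (3,3) (3,4) (3,0) (4,1) (2,1) (1,1) (0,1) [ray(0,1) blocked at (3,4)]
Union (8 distinct): (0,1) (1,1) (2,1) (3,0) (3,2) (3,3) (3,4) (4,1)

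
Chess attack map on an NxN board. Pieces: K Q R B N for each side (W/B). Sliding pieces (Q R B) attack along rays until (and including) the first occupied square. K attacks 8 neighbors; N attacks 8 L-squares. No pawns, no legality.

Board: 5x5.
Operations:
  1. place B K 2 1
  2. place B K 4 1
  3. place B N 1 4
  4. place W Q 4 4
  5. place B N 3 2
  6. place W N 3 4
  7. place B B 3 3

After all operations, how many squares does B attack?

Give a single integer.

Answer: 16

Derivation:
Op 1: place BK@(2,1)
Op 2: place BK@(4,1)
Op 3: place BN@(1,4)
Op 4: place WQ@(4,4)
Op 5: place BN@(3,2)
Op 6: place WN@(3,4)
Op 7: place BB@(3,3)
Per-piece attacks for B:
  BN@(1,4): attacks (2,2) (3,3) (0,2)
  BK@(2,1): attacks (2,2) (2,0) (3,1) (1,1) (3,2) (3,0) (1,2) (1,0)
  BN@(3,2): attacks (4,4) (2,4) (1,3) (4,0) (2,0) (1,1)
  BB@(3,3): attacks (4,4) (4,2) (2,4) (2,2) (1,1) (0,0) [ray(1,1) blocked at (4,4)]
  BK@(4,1): attacks (4,2) (4,0) (3,1) (3,2) (3,0)
Union (16 distinct): (0,0) (0,2) (1,0) (1,1) (1,2) (1,3) (2,0) (2,2) (2,4) (3,0) (3,1) (3,2) (3,3) (4,0) (4,2) (4,4)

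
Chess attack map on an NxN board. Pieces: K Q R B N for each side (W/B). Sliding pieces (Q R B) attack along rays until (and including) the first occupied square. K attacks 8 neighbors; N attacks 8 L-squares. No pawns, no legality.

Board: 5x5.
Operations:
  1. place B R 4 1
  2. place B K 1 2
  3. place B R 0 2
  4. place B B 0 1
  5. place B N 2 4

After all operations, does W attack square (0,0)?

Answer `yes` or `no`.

Answer: no

Derivation:
Op 1: place BR@(4,1)
Op 2: place BK@(1,2)
Op 3: place BR@(0,2)
Op 4: place BB@(0,1)
Op 5: place BN@(2,4)
Per-piece attacks for W:
W attacks (0,0): no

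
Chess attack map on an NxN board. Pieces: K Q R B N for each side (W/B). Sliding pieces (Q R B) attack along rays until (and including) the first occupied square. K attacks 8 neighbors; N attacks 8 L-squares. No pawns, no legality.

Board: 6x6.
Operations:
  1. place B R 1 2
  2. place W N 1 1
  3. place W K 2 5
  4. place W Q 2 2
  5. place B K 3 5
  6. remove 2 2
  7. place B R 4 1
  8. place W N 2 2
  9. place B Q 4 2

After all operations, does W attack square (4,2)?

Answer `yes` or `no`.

Answer: no

Derivation:
Op 1: place BR@(1,2)
Op 2: place WN@(1,1)
Op 3: place WK@(2,5)
Op 4: place WQ@(2,2)
Op 5: place BK@(3,5)
Op 6: remove (2,2)
Op 7: place BR@(4,1)
Op 8: place WN@(2,2)
Op 9: place BQ@(4,2)
Per-piece attacks for W:
  WN@(1,1): attacks (2,3) (3,2) (0,3) (3,0)
  WN@(2,2): attacks (3,4) (4,3) (1,4) (0,3) (3,0) (4,1) (1,0) (0,1)
  WK@(2,5): attacks (2,4) (3,5) (1,5) (3,4) (1,4)
W attacks (4,2): no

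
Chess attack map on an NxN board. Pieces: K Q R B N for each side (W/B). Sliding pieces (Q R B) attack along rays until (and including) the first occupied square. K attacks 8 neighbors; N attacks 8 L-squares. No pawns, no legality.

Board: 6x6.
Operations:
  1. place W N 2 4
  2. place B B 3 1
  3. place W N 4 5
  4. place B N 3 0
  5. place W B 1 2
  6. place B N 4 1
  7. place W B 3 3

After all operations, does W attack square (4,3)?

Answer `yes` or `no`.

Answer: yes

Derivation:
Op 1: place WN@(2,4)
Op 2: place BB@(3,1)
Op 3: place WN@(4,5)
Op 4: place BN@(3,0)
Op 5: place WB@(1,2)
Op 6: place BN@(4,1)
Op 7: place WB@(3,3)
Per-piece attacks for W:
  WB@(1,2): attacks (2,3) (3,4) (4,5) (2,1) (3,0) (0,3) (0,1) [ray(1,1) blocked at (4,5); ray(1,-1) blocked at (3,0)]
  WN@(2,4): attacks (4,5) (0,5) (3,2) (4,3) (1,2) (0,3)
  WB@(3,3): attacks (4,4) (5,5) (4,2) (5,1) (2,4) (2,2) (1,1) (0,0) [ray(-1,1) blocked at (2,4)]
  WN@(4,5): attacks (5,3) (3,3) (2,4)
W attacks (4,3): yes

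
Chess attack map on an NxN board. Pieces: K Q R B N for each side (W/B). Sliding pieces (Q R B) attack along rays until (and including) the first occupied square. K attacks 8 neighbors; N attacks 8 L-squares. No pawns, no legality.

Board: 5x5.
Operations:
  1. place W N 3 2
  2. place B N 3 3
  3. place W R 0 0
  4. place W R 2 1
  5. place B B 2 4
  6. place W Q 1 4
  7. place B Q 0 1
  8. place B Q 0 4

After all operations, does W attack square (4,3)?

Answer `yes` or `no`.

Op 1: place WN@(3,2)
Op 2: place BN@(3,3)
Op 3: place WR@(0,0)
Op 4: place WR@(2,1)
Op 5: place BB@(2,4)
Op 6: place WQ@(1,4)
Op 7: place BQ@(0,1)
Op 8: place BQ@(0,4)
Per-piece attacks for W:
  WR@(0,0): attacks (0,1) (1,0) (2,0) (3,0) (4,0) [ray(0,1) blocked at (0,1)]
  WQ@(1,4): attacks (1,3) (1,2) (1,1) (1,0) (2,4) (0,4) (2,3) (3,2) (0,3) [ray(1,0) blocked at (2,4); ray(-1,0) blocked at (0,4); ray(1,-1) blocked at (3,2)]
  WR@(2,1): attacks (2,2) (2,3) (2,4) (2,0) (3,1) (4,1) (1,1) (0,1) [ray(0,1) blocked at (2,4); ray(-1,0) blocked at (0,1)]
  WN@(3,2): attacks (4,4) (2,4) (1,3) (4,0) (2,0) (1,1)
W attacks (4,3): no

Answer: no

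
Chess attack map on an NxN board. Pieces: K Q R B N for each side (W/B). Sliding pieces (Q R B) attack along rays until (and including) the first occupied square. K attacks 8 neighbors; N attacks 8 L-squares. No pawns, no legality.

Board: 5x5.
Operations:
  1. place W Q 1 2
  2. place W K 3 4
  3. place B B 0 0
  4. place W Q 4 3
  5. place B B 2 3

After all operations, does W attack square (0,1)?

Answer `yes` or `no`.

Answer: yes

Derivation:
Op 1: place WQ@(1,2)
Op 2: place WK@(3,4)
Op 3: place BB@(0,0)
Op 4: place WQ@(4,3)
Op 5: place BB@(2,3)
Per-piece attacks for W:
  WQ@(1,2): attacks (1,3) (1,4) (1,1) (1,0) (2,2) (3,2) (4,2) (0,2) (2,3) (2,1) (3,0) (0,3) (0,1) [ray(1,1) blocked at (2,3)]
  WK@(3,4): attacks (3,3) (4,4) (2,4) (4,3) (2,3)
  WQ@(4,3): attacks (4,4) (4,2) (4,1) (4,0) (3,3) (2,3) (3,4) (3,2) (2,1) (1,0) [ray(-1,0) blocked at (2,3); ray(-1,1) blocked at (3,4)]
W attacks (0,1): yes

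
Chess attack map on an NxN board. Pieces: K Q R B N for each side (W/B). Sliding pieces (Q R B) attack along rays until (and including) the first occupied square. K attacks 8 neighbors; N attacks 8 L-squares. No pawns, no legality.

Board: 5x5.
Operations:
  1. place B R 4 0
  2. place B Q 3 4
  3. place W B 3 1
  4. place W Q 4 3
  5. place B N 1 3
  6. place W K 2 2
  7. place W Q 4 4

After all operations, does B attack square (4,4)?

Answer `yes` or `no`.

Answer: yes

Derivation:
Op 1: place BR@(4,0)
Op 2: place BQ@(3,4)
Op 3: place WB@(3,1)
Op 4: place WQ@(4,3)
Op 5: place BN@(1,3)
Op 6: place WK@(2,2)
Op 7: place WQ@(4,4)
Per-piece attacks for B:
  BN@(1,3): attacks (3,4) (2,1) (3,2) (0,1)
  BQ@(3,4): attacks (3,3) (3,2) (3,1) (4,4) (2,4) (1,4) (0,4) (4,3) (2,3) (1,2) (0,1) [ray(0,-1) blocked at (3,1); ray(1,0) blocked at (4,4); ray(1,-1) blocked at (4,3)]
  BR@(4,0): attacks (4,1) (4,2) (4,3) (3,0) (2,0) (1,0) (0,0) [ray(0,1) blocked at (4,3)]
B attacks (4,4): yes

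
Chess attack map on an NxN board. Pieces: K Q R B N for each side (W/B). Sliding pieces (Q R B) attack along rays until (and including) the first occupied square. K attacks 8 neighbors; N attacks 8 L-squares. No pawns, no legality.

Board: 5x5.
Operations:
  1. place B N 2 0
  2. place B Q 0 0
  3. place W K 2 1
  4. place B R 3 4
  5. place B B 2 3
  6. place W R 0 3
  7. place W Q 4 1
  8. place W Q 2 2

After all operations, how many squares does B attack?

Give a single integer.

Op 1: place BN@(2,0)
Op 2: place BQ@(0,0)
Op 3: place WK@(2,1)
Op 4: place BR@(3,4)
Op 5: place BB@(2,3)
Op 6: place WR@(0,3)
Op 7: place WQ@(4,1)
Op 8: place WQ@(2,2)
Per-piece attacks for B:
  BQ@(0,0): attacks (0,1) (0,2) (0,3) (1,0) (2,0) (1,1) (2,2) [ray(0,1) blocked at (0,3); ray(1,0) blocked at (2,0); ray(1,1) blocked at (2,2)]
  BN@(2,0): attacks (3,2) (4,1) (1,2) (0,1)
  BB@(2,3): attacks (3,4) (3,2) (4,1) (1,4) (1,2) (0,1) [ray(1,1) blocked at (3,4); ray(1,-1) blocked at (4,1)]
  BR@(3,4): attacks (3,3) (3,2) (3,1) (3,0) (4,4) (2,4) (1,4) (0,4)
Union (18 distinct): (0,1) (0,2) (0,3) (0,4) (1,0) (1,1) (1,2) (1,4) (2,0) (2,2) (2,4) (3,0) (3,1) (3,2) (3,3) (3,4) (4,1) (4,4)

Answer: 18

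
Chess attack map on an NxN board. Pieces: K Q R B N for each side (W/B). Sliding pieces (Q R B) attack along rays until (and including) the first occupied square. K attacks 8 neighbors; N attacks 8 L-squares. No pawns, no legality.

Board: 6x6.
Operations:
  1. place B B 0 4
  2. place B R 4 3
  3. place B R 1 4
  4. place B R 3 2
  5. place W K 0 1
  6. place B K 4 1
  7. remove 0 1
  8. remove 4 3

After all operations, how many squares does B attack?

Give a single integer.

Op 1: place BB@(0,4)
Op 2: place BR@(4,3)
Op 3: place BR@(1,4)
Op 4: place BR@(3,2)
Op 5: place WK@(0,1)
Op 6: place BK@(4,1)
Op 7: remove (0,1)
Op 8: remove (4,3)
Per-piece attacks for B:
  BB@(0,4): attacks (1,5) (1,3) (2,2) (3,1) (4,0)
  BR@(1,4): attacks (1,5) (1,3) (1,2) (1,1) (1,0) (2,4) (3,4) (4,4) (5,4) (0,4) [ray(-1,0) blocked at (0,4)]
  BR@(3,2): attacks (3,3) (3,4) (3,5) (3,1) (3,0) (4,2) (5,2) (2,2) (1,2) (0,2)
  BK@(4,1): attacks (4,2) (4,0) (5,1) (3,1) (5,2) (5,0) (3,2) (3,0)
Union (22 distinct): (0,2) (0,4) (1,0) (1,1) (1,2) (1,3) (1,5) (2,2) (2,4) (3,0) (3,1) (3,2) (3,3) (3,4) (3,5) (4,0) (4,2) (4,4) (5,0) (5,1) (5,2) (5,4)

Answer: 22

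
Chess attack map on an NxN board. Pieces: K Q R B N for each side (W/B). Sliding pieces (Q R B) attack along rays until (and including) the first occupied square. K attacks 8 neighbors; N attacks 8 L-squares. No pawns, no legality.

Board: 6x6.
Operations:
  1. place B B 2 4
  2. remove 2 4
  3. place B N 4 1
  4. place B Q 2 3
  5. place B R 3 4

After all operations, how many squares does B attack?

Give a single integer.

Op 1: place BB@(2,4)
Op 2: remove (2,4)
Op 3: place BN@(4,1)
Op 4: place BQ@(2,3)
Op 5: place BR@(3,4)
Per-piece attacks for B:
  BQ@(2,3): attacks (2,4) (2,5) (2,2) (2,1) (2,0) (3,3) (4,3) (5,3) (1,3) (0,3) (3,4) (3,2) (4,1) (1,4) (0,5) (1,2) (0,1) [ray(1,1) blocked at (3,4); ray(1,-1) blocked at (4,1)]
  BR@(3,4): attacks (3,5) (3,3) (3,2) (3,1) (3,0) (4,4) (5,4) (2,4) (1,4) (0,4)
  BN@(4,1): attacks (5,3) (3,3) (2,2) (2,0)
Union (23 distinct): (0,1) (0,3) (0,4) (0,5) (1,2) (1,3) (1,4) (2,0) (2,1) (2,2) (2,4) (2,5) (3,0) (3,1) (3,2) (3,3) (3,4) (3,5) (4,1) (4,3) (4,4) (5,3) (5,4)

Answer: 23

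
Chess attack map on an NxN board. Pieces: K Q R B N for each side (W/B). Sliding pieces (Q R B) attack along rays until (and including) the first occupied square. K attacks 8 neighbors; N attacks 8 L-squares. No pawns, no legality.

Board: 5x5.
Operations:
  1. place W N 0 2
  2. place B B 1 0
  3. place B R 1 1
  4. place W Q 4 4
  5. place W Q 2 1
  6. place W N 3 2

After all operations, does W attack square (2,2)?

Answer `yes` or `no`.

Answer: yes

Derivation:
Op 1: place WN@(0,2)
Op 2: place BB@(1,0)
Op 3: place BR@(1,1)
Op 4: place WQ@(4,4)
Op 5: place WQ@(2,1)
Op 6: place WN@(3,2)
Per-piece attacks for W:
  WN@(0,2): attacks (1,4) (2,3) (1,0) (2,1)
  WQ@(2,1): attacks (2,2) (2,3) (2,4) (2,0) (3,1) (4,1) (1,1) (3,2) (3,0) (1,2) (0,3) (1,0) [ray(-1,0) blocked at (1,1); ray(1,1) blocked at (3,2); ray(-1,-1) blocked at (1,0)]
  WN@(3,2): attacks (4,4) (2,4) (1,3) (4,0) (2,0) (1,1)
  WQ@(4,4): attacks (4,3) (4,2) (4,1) (4,0) (3,4) (2,4) (1,4) (0,4) (3,3) (2,2) (1,1) [ray(-1,-1) blocked at (1,1)]
W attacks (2,2): yes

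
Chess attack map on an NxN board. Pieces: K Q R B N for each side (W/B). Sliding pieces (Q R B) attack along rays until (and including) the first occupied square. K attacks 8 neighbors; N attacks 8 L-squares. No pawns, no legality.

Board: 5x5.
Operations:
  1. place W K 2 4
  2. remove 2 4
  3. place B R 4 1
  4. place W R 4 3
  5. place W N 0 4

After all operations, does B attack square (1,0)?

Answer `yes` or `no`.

Op 1: place WK@(2,4)
Op 2: remove (2,4)
Op 3: place BR@(4,1)
Op 4: place WR@(4,3)
Op 5: place WN@(0,4)
Per-piece attacks for B:
  BR@(4,1): attacks (4,2) (4,3) (4,0) (3,1) (2,1) (1,1) (0,1) [ray(0,1) blocked at (4,3)]
B attacks (1,0): no

Answer: no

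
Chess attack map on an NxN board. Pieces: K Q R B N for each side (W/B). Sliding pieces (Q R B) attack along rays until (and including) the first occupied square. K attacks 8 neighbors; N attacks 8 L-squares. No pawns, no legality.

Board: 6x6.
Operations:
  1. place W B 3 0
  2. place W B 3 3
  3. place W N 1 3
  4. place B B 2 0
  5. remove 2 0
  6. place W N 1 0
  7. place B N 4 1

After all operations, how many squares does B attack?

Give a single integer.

Op 1: place WB@(3,0)
Op 2: place WB@(3,3)
Op 3: place WN@(1,3)
Op 4: place BB@(2,0)
Op 5: remove (2,0)
Op 6: place WN@(1,0)
Op 7: place BN@(4,1)
Per-piece attacks for B:
  BN@(4,1): attacks (5,3) (3,3) (2,2) (2,0)
Union (4 distinct): (2,0) (2,2) (3,3) (5,3)

Answer: 4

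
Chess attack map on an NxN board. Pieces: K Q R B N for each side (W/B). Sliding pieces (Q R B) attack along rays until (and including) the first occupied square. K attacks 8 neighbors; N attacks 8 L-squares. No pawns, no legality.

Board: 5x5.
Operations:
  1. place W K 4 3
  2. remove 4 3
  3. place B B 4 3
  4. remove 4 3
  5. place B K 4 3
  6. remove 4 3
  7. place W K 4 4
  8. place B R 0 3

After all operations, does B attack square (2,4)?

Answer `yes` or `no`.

Answer: no

Derivation:
Op 1: place WK@(4,3)
Op 2: remove (4,3)
Op 3: place BB@(4,3)
Op 4: remove (4,3)
Op 5: place BK@(4,3)
Op 6: remove (4,3)
Op 7: place WK@(4,4)
Op 8: place BR@(0,3)
Per-piece attacks for B:
  BR@(0,3): attacks (0,4) (0,2) (0,1) (0,0) (1,3) (2,3) (3,3) (4,3)
B attacks (2,4): no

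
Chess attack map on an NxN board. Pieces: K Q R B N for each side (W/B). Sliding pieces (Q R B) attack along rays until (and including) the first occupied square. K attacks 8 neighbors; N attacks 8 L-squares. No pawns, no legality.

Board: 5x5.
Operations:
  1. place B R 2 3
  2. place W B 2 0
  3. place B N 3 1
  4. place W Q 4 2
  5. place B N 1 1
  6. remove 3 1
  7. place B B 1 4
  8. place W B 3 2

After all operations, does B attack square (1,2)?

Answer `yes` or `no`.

Op 1: place BR@(2,3)
Op 2: place WB@(2,0)
Op 3: place BN@(3,1)
Op 4: place WQ@(4,2)
Op 5: place BN@(1,1)
Op 6: remove (3,1)
Op 7: place BB@(1,4)
Op 8: place WB@(3,2)
Per-piece attacks for B:
  BN@(1,1): attacks (2,3) (3,2) (0,3) (3,0)
  BB@(1,4): attacks (2,3) (0,3) [ray(1,-1) blocked at (2,3)]
  BR@(2,3): attacks (2,4) (2,2) (2,1) (2,0) (3,3) (4,3) (1,3) (0,3) [ray(0,-1) blocked at (2,0)]
B attacks (1,2): no

Answer: no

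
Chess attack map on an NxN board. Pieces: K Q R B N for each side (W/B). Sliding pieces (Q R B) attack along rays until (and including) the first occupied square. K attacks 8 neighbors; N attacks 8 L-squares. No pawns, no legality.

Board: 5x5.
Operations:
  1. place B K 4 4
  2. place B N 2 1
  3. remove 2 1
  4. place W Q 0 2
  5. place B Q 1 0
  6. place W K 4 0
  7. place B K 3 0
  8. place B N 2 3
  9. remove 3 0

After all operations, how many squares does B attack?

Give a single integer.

Answer: 19

Derivation:
Op 1: place BK@(4,4)
Op 2: place BN@(2,1)
Op 3: remove (2,1)
Op 4: place WQ@(0,2)
Op 5: place BQ@(1,0)
Op 6: place WK@(4,0)
Op 7: place BK@(3,0)
Op 8: place BN@(2,3)
Op 9: remove (3,0)
Per-piece attacks for B:
  BQ@(1,0): attacks (1,1) (1,2) (1,3) (1,4) (2,0) (3,0) (4,0) (0,0) (2,1) (3,2) (4,3) (0,1) [ray(1,0) blocked at (4,0)]
  BN@(2,3): attacks (4,4) (0,4) (3,1) (4,2) (1,1) (0,2)
  BK@(4,4): attacks (4,3) (3,4) (3,3)
Union (19 distinct): (0,0) (0,1) (0,2) (0,4) (1,1) (1,2) (1,3) (1,4) (2,0) (2,1) (3,0) (3,1) (3,2) (3,3) (3,4) (4,0) (4,2) (4,3) (4,4)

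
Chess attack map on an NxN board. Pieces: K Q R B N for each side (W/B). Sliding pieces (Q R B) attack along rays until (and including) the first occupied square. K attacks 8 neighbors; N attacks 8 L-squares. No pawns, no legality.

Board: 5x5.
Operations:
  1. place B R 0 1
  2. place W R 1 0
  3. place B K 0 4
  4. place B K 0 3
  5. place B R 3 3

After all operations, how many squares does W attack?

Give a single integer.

Op 1: place BR@(0,1)
Op 2: place WR@(1,0)
Op 3: place BK@(0,4)
Op 4: place BK@(0,3)
Op 5: place BR@(3,3)
Per-piece attacks for W:
  WR@(1,0): attacks (1,1) (1,2) (1,3) (1,4) (2,0) (3,0) (4,0) (0,0)
Union (8 distinct): (0,0) (1,1) (1,2) (1,3) (1,4) (2,0) (3,0) (4,0)

Answer: 8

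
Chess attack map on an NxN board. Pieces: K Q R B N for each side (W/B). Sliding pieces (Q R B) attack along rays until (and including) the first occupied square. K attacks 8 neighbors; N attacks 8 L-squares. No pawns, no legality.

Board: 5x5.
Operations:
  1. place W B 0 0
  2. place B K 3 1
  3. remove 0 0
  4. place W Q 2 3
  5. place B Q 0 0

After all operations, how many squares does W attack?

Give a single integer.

Answer: 14

Derivation:
Op 1: place WB@(0,0)
Op 2: place BK@(3,1)
Op 3: remove (0,0)
Op 4: place WQ@(2,3)
Op 5: place BQ@(0,0)
Per-piece attacks for W:
  WQ@(2,3): attacks (2,4) (2,2) (2,1) (2,0) (3,3) (4,3) (1,3) (0,3) (3,4) (3,2) (4,1) (1,4) (1,2) (0,1)
Union (14 distinct): (0,1) (0,3) (1,2) (1,3) (1,4) (2,0) (2,1) (2,2) (2,4) (3,2) (3,3) (3,4) (4,1) (4,3)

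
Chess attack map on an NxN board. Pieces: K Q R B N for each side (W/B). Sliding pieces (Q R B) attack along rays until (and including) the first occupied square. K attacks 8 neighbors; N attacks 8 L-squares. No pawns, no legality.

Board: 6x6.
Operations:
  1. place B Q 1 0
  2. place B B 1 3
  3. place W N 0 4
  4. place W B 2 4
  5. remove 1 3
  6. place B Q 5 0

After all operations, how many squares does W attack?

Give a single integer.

Answer: 10

Derivation:
Op 1: place BQ@(1,0)
Op 2: place BB@(1,3)
Op 3: place WN@(0,4)
Op 4: place WB@(2,4)
Op 5: remove (1,3)
Op 6: place BQ@(5,0)
Per-piece attacks for W:
  WN@(0,4): attacks (2,5) (1,2) (2,3)
  WB@(2,4): attacks (3,5) (3,3) (4,2) (5,1) (1,5) (1,3) (0,2)
Union (10 distinct): (0,2) (1,2) (1,3) (1,5) (2,3) (2,5) (3,3) (3,5) (4,2) (5,1)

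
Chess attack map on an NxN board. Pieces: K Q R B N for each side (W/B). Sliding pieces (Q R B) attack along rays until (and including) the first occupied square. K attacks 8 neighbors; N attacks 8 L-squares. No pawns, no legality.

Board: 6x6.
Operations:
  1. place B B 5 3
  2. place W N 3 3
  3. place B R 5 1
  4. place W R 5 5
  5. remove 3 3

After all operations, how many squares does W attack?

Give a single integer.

Answer: 7

Derivation:
Op 1: place BB@(5,3)
Op 2: place WN@(3,3)
Op 3: place BR@(5,1)
Op 4: place WR@(5,5)
Op 5: remove (3,3)
Per-piece attacks for W:
  WR@(5,5): attacks (5,4) (5,3) (4,5) (3,5) (2,5) (1,5) (0,5) [ray(0,-1) blocked at (5,3)]
Union (7 distinct): (0,5) (1,5) (2,5) (3,5) (4,5) (5,3) (5,4)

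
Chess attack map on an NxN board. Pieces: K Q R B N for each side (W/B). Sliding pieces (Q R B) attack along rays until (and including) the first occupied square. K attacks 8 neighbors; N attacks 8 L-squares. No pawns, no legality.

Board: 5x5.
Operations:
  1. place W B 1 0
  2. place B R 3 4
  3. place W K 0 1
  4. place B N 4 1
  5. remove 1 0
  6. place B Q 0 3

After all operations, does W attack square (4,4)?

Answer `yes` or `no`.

Op 1: place WB@(1,0)
Op 2: place BR@(3,4)
Op 3: place WK@(0,1)
Op 4: place BN@(4,1)
Op 5: remove (1,0)
Op 6: place BQ@(0,3)
Per-piece attacks for W:
  WK@(0,1): attacks (0,2) (0,0) (1,1) (1,2) (1,0)
W attacks (4,4): no

Answer: no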